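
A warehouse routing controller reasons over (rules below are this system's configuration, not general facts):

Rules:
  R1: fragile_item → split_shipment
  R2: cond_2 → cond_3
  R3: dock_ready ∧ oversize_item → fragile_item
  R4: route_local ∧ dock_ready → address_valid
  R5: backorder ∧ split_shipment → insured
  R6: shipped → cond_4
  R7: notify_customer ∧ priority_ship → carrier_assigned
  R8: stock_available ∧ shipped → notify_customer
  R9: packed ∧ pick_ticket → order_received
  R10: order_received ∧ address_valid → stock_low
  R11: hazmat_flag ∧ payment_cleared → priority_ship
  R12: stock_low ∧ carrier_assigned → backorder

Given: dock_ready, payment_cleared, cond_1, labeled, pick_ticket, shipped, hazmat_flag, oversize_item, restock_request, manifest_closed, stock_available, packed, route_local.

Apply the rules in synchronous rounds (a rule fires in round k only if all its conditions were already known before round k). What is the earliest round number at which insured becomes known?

4

Round 1: R3 [dock_ready ∧ oversize_item → fragile_item]; R4 [route_local ∧ dock_ready → address_valid]; R6 [shipped → cond_4]; R8 [stock_available ∧ shipped → notify_customer]; R9 [packed ∧ pick_ticket → order_received]; R11 [hazmat_flag ∧ payment_cleared → priority_ship]. New: fragile_item, address_valid, cond_4, notify_customer, order_received, priority_ship.
Round 2: R1 [fragile_item → split_shipment]; R7 [notify_customer ∧ priority_ship → carrier_assigned]; R10 [order_received ∧ address_valid → stock_low]. New: split_shipment, carrier_assigned, stock_low.
Round 3: R12 [stock_low ∧ carrier_assigned → backorder]. New: backorder.
Round 4: R5 [backorder ∧ split_shipment → insured]. New: insured.
insured first appears in round 4.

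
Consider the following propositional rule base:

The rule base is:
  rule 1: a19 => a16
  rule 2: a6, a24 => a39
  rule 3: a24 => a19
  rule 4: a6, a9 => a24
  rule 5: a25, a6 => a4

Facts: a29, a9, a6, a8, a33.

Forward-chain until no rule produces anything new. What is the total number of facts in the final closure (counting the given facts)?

9

Round 1 — rule 4, derive a24.
Round 2 — rule 2, rule 3, derive a39, a19.
Round 3 — rule 1, derive a16.
Closure: {a16, a19, a24, a29, a33, a39, a6, a8, a9} — 9 facts.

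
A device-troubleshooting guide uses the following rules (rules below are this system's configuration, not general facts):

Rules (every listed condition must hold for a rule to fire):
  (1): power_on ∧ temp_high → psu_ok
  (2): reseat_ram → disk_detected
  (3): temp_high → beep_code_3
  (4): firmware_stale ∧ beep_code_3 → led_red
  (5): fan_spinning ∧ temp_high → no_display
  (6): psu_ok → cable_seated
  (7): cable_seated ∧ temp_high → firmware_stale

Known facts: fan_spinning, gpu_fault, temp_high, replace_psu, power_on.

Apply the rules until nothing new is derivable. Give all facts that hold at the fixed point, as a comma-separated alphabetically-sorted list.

Round 1 — (1), (3), (5), derive psu_ok, beep_code_3, no_display.
Round 2 — (6), derive cable_seated.
Round 3 — (7), derive firmware_stale.
Round 4 — (4), derive led_red.

beep_code_3, cable_seated, fan_spinning, firmware_stale, gpu_fault, led_red, no_display, power_on, psu_ok, replace_psu, temp_high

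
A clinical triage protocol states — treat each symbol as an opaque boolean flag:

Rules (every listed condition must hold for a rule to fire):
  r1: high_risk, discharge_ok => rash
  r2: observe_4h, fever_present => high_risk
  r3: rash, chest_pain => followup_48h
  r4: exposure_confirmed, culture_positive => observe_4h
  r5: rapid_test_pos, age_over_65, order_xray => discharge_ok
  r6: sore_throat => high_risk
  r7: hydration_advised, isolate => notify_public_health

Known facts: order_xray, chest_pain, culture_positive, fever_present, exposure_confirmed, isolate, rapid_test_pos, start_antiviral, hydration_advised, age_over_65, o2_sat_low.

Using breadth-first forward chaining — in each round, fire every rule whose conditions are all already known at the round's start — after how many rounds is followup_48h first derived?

Round 1: r4 [exposure_confirmed, culture_positive => observe_4h]; r5 [rapid_test_pos, age_over_65, order_xray => discharge_ok]; r7 [hydration_advised, isolate => notify_public_health]. Adds observe_4h, discharge_ok, notify_public_health.
Round 2: r2 [observe_4h, fever_present => high_risk]. Adds high_risk.
Round 3: r1 [high_risk, discharge_ok => rash]. Adds rash.
Round 4: r3 [rash, chest_pain => followup_48h]. Adds followup_48h.
followup_48h first appears in round 4.

4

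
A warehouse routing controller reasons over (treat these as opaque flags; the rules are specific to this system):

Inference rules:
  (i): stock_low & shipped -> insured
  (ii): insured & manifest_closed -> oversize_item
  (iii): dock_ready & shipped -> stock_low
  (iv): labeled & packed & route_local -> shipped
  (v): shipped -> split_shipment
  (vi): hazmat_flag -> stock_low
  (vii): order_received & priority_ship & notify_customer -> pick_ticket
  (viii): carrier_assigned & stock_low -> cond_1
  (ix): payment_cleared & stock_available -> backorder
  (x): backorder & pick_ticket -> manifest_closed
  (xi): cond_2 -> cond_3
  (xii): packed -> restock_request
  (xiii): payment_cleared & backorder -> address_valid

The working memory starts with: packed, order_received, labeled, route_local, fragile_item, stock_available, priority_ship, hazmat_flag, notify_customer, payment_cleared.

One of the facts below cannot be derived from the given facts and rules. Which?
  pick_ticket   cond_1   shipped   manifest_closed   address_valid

Round 1: (iv) [labeled & packed & route_local -> shipped]; (vi) [hazmat_flag -> stock_low]; (vii) [order_received & priority_ship & notify_customer -> pick_ticket]; (ix) [payment_cleared & stock_available -> backorder]; (xii) [packed -> restock_request]. New: shipped, stock_low, pick_ticket, backorder, restock_request.
Round 2: (i) [stock_low & shipped -> insured]; (v) [shipped -> split_shipment]; (x) [backorder & pick_ticket -> manifest_closed]; (xiii) [payment_cleared & backorder -> address_valid]. New: insured, split_shipment, manifest_closed, address_valid.
Round 3: (ii) [insured & manifest_closed -> oversize_item]. New: oversize_item.
Derived: shipped (round 1), address_valid (round 2), manifest_closed (round 2), pick_ticket (round 1). cond_1 never appears in any round.

cond_1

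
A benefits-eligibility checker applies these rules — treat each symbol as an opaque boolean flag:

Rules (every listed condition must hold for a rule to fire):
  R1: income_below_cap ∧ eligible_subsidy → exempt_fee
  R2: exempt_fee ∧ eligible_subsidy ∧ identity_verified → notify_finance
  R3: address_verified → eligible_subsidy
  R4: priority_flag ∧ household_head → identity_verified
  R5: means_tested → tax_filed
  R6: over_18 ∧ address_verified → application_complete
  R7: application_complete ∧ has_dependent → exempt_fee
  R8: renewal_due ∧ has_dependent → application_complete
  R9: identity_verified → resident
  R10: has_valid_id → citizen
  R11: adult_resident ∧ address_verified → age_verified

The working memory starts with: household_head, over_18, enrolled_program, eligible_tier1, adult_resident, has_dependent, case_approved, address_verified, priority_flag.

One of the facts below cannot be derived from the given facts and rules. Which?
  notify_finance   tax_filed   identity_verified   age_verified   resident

tax_filed

[1] R3 [address_verified → eligible_subsidy]; R4 [priority_flag ∧ household_head → identity_verified]; R6 [over_18 ∧ address_verified → application_complete]; R11 [adult_resident ∧ address_verified → age_verified]. ⇒ new: eligible_subsidy, identity_verified, application_complete, age_verified.
[2] R7 [application_complete ∧ has_dependent → exempt_fee]; R9 [identity_verified → resident]. ⇒ new: exempt_fee, resident.
[3] R2 [exempt_fee ∧ eligible_subsidy ∧ identity_verified → notify_finance]. ⇒ new: notify_finance.
Derived: resident (round 2), notify_finance (round 3), identity_verified (round 1), age_verified (round 1). tax_filed never appears in any round.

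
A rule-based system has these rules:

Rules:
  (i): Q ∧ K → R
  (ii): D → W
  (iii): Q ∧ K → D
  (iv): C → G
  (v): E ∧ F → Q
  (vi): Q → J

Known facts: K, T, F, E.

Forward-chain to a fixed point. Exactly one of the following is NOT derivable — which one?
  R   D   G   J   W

G

Round 1 fires (v), giving Q.
Round 2 fires (i), (iii), (vi), giving R, D, J.
Round 3 fires (ii), giving W.
Derived: J (round 2), W (round 3), D (round 2), R (round 2). G never appears in any round.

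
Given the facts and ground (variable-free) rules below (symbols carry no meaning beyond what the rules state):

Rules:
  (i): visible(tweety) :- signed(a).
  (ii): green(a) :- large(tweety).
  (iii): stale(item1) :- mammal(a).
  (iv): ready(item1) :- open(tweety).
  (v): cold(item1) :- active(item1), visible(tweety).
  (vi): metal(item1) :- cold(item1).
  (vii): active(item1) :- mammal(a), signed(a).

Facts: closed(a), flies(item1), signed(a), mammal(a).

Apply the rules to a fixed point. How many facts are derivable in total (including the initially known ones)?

9

Round 1 — (i), (iii), (vii), derive visible(tweety), stale(item1), active(item1).
Round 2 — (v), derive cold(item1).
Round 3 — (vi), derive metal(item1).
Closure: {active(item1), closed(a), cold(item1), flies(item1), mammal(a), metal(item1), signed(a), stale(item1), visible(tweety)} — 9 facts.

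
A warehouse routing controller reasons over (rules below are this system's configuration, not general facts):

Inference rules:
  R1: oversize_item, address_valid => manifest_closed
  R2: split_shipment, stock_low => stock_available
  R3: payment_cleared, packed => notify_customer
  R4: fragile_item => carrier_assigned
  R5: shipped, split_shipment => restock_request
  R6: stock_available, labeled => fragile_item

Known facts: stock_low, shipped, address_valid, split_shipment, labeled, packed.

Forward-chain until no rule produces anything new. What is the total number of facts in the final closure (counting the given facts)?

Round 1 — R2, R5, derive stock_available, restock_request.
Round 2 — R6, derive fragile_item.
Round 3 — R4, derive carrier_assigned.
Closure: {address_valid, carrier_assigned, fragile_item, labeled, packed, restock_request, shipped, split_shipment, stock_available, stock_low} — 10 facts.

10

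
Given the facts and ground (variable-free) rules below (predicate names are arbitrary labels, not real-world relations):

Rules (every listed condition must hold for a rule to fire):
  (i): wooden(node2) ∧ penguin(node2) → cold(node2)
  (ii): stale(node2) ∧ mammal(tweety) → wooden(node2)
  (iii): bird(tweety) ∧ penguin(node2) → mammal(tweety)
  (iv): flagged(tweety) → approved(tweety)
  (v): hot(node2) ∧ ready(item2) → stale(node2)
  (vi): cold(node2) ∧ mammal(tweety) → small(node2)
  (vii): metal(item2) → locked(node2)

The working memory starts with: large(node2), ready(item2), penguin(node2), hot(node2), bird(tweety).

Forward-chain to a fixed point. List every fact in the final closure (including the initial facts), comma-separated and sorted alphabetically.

Round 1: (iii) [bird(tweety) ∧ penguin(node2) → mammal(tweety)]; (v) [hot(node2) ∧ ready(item2) → stale(node2)]. Adds mammal(tweety), stale(node2).
Round 2: (ii) [stale(node2) ∧ mammal(tweety) → wooden(node2)]. Adds wooden(node2).
Round 3: (i) [wooden(node2) ∧ penguin(node2) → cold(node2)]. Adds cold(node2).
Round 4: (vi) [cold(node2) ∧ mammal(tweety) → small(node2)]. Adds small(node2).

bird(tweety), cold(node2), hot(node2), large(node2), mammal(tweety), penguin(node2), ready(item2), small(node2), stale(node2), wooden(node2)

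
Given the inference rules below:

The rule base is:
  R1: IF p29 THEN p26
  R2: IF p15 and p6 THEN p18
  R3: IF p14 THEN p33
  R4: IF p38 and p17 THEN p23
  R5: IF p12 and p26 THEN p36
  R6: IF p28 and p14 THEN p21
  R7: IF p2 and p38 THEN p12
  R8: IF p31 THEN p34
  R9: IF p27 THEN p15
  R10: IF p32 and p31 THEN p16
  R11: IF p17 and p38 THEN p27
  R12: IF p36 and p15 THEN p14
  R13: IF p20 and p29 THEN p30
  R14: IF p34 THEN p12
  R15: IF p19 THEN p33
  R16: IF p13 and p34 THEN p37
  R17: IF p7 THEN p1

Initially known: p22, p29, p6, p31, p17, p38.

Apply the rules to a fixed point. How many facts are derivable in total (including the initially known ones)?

16

[1] R1 [IF p29 THEN p26]; R4 [IF p38 and p17 THEN p23]; R8 [IF p31 THEN p34]; R11 [IF p17 and p38 THEN p27]. ⇒ new: p26, p23, p34, p27.
[2] R9 [IF p27 THEN p15]; R14 [IF p34 THEN p12]. ⇒ new: p15, p12.
[3] R2 [IF p15 and p6 THEN p18]; R5 [IF p12 and p26 THEN p36]. ⇒ new: p18, p36.
[4] R12 [IF p36 and p15 THEN p14]. ⇒ new: p14.
[5] R3 [IF p14 THEN p33]. ⇒ new: p33.
Closure: {p12, p14, p15, p17, p18, p22, p23, p26, p27, p29, p31, p33, p34, p36, p38, p6} — 16 facts.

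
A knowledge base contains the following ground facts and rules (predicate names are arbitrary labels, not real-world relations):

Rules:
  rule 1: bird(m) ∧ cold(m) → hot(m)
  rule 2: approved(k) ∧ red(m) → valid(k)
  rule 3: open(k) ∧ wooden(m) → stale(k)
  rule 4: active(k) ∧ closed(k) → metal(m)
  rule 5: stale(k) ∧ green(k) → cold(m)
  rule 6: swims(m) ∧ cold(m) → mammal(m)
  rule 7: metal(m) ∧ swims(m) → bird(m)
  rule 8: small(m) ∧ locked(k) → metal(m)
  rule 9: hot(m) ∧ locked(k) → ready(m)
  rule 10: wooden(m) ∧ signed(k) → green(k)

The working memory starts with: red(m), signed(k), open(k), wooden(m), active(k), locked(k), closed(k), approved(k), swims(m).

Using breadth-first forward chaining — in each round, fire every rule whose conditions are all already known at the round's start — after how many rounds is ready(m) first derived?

[1] rule 2 [approved(k) ∧ red(m) → valid(k)]; rule 3 [open(k) ∧ wooden(m) → stale(k)]; rule 4 [active(k) ∧ closed(k) → metal(m)]; rule 10 [wooden(m) ∧ signed(k) → green(k)]. ⇒ new: valid(k), stale(k), metal(m), green(k).
[2] rule 5 [stale(k) ∧ green(k) → cold(m)]; rule 7 [metal(m) ∧ swims(m) → bird(m)]. ⇒ new: cold(m), bird(m).
[3] rule 1 [bird(m) ∧ cold(m) → hot(m)]; rule 6 [swims(m) ∧ cold(m) → mammal(m)]. ⇒ new: hot(m), mammal(m).
[4] rule 9 [hot(m) ∧ locked(k) → ready(m)]. ⇒ new: ready(m).
ready(m) first appears in round 4.

4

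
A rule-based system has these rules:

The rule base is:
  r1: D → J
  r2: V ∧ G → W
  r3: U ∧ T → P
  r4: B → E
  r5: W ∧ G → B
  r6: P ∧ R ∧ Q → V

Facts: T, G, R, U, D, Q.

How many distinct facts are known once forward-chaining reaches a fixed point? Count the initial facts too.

Round 1: r1 [D → J]; r3 [U ∧ T → P]. Adds J, P.
Round 2: r6 [P ∧ R ∧ Q → V]. Adds V.
Round 3: r2 [V ∧ G → W]. Adds W.
Round 4: r5 [W ∧ G → B]. Adds B.
Round 5: r4 [B → E]. Adds E.
Closure: {B, D, E, G, J, P, Q, R, T, U, V, W} — 12 facts.

12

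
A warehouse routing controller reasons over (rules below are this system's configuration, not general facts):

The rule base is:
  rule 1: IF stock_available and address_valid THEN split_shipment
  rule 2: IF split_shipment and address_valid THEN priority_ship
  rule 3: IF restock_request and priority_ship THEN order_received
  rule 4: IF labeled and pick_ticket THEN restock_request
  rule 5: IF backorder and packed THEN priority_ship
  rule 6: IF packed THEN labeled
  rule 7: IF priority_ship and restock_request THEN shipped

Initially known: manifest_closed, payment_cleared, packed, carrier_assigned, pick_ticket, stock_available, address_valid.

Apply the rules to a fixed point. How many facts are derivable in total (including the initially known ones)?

13

Round 1 — rule 1, rule 6, derive split_shipment, labeled.
Round 2 — rule 2, rule 4, derive priority_ship, restock_request.
Round 3 — rule 3, rule 7, derive order_received, shipped.
Closure: {address_valid, carrier_assigned, labeled, manifest_closed, order_received, packed, payment_cleared, pick_ticket, priority_ship, restock_request, shipped, split_shipment, stock_available} — 13 facts.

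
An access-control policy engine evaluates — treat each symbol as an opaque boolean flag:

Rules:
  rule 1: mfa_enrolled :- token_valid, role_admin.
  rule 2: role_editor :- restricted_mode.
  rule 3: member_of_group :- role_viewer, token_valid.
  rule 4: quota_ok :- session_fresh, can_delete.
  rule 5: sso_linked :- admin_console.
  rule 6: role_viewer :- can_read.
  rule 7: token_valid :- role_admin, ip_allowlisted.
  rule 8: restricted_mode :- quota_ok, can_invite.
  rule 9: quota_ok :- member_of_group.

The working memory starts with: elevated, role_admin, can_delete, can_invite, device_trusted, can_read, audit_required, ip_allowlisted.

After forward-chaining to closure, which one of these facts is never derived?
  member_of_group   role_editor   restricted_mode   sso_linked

Round 1: rule 6 [role_viewer :- can_read.]; rule 7 [token_valid :- role_admin, ip_allowlisted.]. Adds role_viewer, token_valid.
Round 2: rule 1 [mfa_enrolled :- token_valid, role_admin.]; rule 3 [member_of_group :- role_viewer, token_valid.]. Adds mfa_enrolled, member_of_group.
Round 3: rule 9 [quota_ok :- member_of_group.]. Adds quota_ok.
Round 4: rule 8 [restricted_mode :- quota_ok, can_invite.]. Adds restricted_mode.
Round 5: rule 2 [role_editor :- restricted_mode.]. Adds role_editor.
Derived: role_editor (round 5), member_of_group (round 2), restricted_mode (round 4). sso_linked never appears in any round.

sso_linked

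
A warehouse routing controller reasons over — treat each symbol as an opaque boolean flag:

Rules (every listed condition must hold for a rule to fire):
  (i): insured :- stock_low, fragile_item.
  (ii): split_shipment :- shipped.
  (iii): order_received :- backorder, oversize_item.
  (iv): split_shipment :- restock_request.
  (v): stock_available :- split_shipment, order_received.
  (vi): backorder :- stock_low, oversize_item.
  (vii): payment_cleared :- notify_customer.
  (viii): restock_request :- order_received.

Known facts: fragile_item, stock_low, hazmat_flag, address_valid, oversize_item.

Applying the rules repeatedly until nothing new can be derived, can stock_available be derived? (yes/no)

yes

Round 1 — (i), (vi), derive insured, backorder.
Round 2 — (iii), derive order_received.
Round 3 — (viii), derive restock_request.
Round 4 — (iv), derive split_shipment.
Round 5 — (v), derive stock_available.
stock_available appears in round 5, so it is derivable.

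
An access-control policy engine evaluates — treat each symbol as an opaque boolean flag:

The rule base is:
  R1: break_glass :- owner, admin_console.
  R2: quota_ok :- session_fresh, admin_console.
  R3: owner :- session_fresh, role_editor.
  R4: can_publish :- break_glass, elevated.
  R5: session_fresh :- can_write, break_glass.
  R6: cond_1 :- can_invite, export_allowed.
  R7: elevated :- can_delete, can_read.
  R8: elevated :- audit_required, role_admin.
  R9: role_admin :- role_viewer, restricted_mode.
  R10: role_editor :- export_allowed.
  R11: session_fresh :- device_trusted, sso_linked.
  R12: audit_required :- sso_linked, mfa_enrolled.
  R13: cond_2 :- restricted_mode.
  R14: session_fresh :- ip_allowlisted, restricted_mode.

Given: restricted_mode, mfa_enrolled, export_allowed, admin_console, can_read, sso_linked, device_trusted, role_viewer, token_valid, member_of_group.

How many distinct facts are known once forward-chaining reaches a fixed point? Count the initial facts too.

20

Round 1 — R9, R10, R11, R12, R13, derive role_admin, role_editor, session_fresh, audit_required, cond_2.
Round 2 — R2, R3, R8, derive quota_ok, owner, elevated.
Round 3 — R1, derive break_glass.
Round 4 — R4, derive can_publish.
Closure: {admin_console, audit_required, break_glass, can_publish, can_read, cond_2, device_trusted, elevated, export_allowed, member_of_group, mfa_enrolled, owner, quota_ok, restricted_mode, role_admin, role_editor, role_viewer, session_fresh, sso_linked, token_valid} — 20 facts.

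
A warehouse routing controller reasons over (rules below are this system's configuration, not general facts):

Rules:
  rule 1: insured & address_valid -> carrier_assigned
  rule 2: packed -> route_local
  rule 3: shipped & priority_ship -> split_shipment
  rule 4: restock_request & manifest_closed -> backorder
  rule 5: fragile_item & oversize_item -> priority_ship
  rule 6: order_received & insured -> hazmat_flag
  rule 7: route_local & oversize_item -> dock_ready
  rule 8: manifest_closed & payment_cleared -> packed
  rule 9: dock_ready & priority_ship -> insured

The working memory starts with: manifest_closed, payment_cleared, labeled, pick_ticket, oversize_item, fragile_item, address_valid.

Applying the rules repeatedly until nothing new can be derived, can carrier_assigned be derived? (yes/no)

yes

Round 1 — rule 5, rule 8, derive priority_ship, packed.
Round 2 — rule 2, derive route_local.
Round 3 — rule 7, derive dock_ready.
Round 4 — rule 9, derive insured.
Round 5 — rule 1, derive carrier_assigned.
carrier_assigned appears in round 5, so it is derivable.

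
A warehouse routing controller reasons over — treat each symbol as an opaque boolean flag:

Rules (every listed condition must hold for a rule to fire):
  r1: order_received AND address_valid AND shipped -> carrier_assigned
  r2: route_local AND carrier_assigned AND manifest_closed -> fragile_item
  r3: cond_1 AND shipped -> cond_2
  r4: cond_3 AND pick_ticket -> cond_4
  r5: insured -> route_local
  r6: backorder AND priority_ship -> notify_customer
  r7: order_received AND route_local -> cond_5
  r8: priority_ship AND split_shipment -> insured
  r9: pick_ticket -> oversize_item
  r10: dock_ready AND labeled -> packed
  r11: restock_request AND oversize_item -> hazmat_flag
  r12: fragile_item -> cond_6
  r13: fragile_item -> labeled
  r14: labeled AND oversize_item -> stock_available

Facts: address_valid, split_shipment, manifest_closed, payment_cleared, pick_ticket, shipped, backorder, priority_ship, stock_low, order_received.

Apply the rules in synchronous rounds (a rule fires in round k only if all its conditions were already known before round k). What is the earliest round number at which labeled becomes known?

Round 1 fires r1, r6, r8, r9, giving carrier_assigned, notify_customer, insured, oversize_item.
Round 2 fires r5, giving route_local.
Round 3 fires r2, r7, giving fragile_item, cond_5.
Round 4 fires r12, r13, giving cond_6, labeled.
labeled first appears in round 4.

4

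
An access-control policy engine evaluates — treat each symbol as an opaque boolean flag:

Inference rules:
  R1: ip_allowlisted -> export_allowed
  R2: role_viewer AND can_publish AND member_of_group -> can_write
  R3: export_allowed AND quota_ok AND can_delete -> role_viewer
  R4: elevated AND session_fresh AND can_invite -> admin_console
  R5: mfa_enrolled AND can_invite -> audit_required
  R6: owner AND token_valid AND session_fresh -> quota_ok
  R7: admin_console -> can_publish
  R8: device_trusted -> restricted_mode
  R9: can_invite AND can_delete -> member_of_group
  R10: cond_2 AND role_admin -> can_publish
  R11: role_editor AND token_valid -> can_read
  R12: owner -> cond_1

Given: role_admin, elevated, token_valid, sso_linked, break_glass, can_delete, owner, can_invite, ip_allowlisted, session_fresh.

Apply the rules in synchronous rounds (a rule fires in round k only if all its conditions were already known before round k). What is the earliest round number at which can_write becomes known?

3

Round 1: R1 [ip_allowlisted -> export_allowed]; R4 [elevated AND session_fresh AND can_invite -> admin_console]; R6 [owner AND token_valid AND session_fresh -> quota_ok]; R9 [can_invite AND can_delete -> member_of_group]; R12 [owner -> cond_1]. Adds export_allowed, admin_console, quota_ok, member_of_group, cond_1.
Round 2: R3 [export_allowed AND quota_ok AND can_delete -> role_viewer]; R7 [admin_console -> can_publish]. Adds role_viewer, can_publish.
Round 3: R2 [role_viewer AND can_publish AND member_of_group -> can_write]. Adds can_write.
can_write first appears in round 3.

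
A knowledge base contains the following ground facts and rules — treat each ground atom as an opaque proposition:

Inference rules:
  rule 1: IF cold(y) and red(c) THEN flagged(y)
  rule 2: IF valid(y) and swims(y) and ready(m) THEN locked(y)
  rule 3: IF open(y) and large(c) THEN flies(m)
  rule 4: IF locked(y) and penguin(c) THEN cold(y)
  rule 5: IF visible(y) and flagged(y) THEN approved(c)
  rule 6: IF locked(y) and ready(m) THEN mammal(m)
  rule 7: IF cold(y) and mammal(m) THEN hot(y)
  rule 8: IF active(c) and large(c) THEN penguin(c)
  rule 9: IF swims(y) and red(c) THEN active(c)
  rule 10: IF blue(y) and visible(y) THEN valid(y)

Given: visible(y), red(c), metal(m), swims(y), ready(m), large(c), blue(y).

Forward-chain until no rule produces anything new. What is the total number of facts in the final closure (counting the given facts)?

Round 1 — rule 9, rule 10, derive active(c), valid(y).
Round 2 — rule 2, rule 8, derive locked(y), penguin(c).
Round 3 — rule 4, rule 6, derive cold(y), mammal(m).
Round 4 — rule 1, rule 7, derive flagged(y), hot(y).
Round 5 — rule 5, derive approved(c).
Closure: {active(c), approved(c), blue(y), cold(y), flagged(y), hot(y), large(c), locked(y), mammal(m), metal(m), penguin(c), ready(m), red(c), swims(y), valid(y), visible(y)} — 16 facts.

16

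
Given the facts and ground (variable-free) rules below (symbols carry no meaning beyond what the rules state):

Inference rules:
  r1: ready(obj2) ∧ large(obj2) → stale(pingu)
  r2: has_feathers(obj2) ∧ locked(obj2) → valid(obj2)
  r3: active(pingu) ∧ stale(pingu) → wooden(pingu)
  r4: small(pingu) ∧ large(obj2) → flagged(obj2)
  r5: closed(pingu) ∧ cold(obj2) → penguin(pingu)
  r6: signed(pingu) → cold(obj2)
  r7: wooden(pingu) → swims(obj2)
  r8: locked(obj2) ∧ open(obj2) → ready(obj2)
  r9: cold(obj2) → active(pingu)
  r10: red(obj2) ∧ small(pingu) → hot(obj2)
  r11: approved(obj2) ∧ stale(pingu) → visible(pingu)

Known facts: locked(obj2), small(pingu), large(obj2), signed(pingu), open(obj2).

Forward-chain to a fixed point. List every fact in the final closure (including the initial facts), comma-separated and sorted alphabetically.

active(pingu), cold(obj2), flagged(obj2), large(obj2), locked(obj2), open(obj2), ready(obj2), signed(pingu), small(pingu), stale(pingu), swims(obj2), wooden(pingu)

[1] r4 [small(pingu) ∧ large(obj2) → flagged(obj2)]; r6 [signed(pingu) → cold(obj2)]; r8 [locked(obj2) ∧ open(obj2) → ready(obj2)]. ⇒ new: flagged(obj2), cold(obj2), ready(obj2).
[2] r1 [ready(obj2) ∧ large(obj2) → stale(pingu)]; r9 [cold(obj2) → active(pingu)]. ⇒ new: stale(pingu), active(pingu).
[3] r3 [active(pingu) ∧ stale(pingu) → wooden(pingu)]. ⇒ new: wooden(pingu).
[4] r7 [wooden(pingu) → swims(obj2)]. ⇒ new: swims(obj2).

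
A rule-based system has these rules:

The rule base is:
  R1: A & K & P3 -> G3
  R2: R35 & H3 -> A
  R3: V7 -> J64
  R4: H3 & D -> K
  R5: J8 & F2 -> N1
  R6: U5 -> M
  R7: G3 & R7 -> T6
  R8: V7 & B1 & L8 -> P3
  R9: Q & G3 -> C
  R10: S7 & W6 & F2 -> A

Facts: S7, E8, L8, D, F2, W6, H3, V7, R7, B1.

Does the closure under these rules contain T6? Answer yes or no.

Round 1 fires R3, R4, R8, R10, giving J64, K, P3, A.
Round 2 fires R1, giving G3.
Round 3 fires R7, giving T6.
T6 appears in round 3, so it is derivable.

yes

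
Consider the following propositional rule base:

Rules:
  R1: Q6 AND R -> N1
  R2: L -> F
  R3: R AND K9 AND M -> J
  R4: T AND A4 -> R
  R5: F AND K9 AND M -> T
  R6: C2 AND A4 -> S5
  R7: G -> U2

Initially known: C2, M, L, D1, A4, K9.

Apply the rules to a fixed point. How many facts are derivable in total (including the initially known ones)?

Round 1 fires R2, R6, giving F, S5.
Round 2 fires R5, giving T.
Round 3 fires R4, giving R.
Round 4 fires R3, giving J.
Closure: {A4, C2, D1, F, J, K9, L, M, R, S5, T} — 11 facts.

11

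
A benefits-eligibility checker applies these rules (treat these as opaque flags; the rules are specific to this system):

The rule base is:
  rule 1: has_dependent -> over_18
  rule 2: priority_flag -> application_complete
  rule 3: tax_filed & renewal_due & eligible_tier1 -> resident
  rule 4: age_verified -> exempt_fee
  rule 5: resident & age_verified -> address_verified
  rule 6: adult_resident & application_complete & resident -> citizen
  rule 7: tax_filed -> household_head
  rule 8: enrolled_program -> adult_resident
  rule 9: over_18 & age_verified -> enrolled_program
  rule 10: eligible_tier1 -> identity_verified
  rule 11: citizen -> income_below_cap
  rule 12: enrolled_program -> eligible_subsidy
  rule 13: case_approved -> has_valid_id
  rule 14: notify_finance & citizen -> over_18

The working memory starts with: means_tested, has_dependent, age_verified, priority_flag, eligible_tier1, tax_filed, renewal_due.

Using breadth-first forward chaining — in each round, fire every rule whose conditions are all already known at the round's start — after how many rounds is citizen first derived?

Round 1 fires rule 1, rule 2, rule 3, rule 4, rule 7, rule 10, giving over_18, application_complete, resident, exempt_fee, household_head, identity_verified.
Round 2 fires rule 5, rule 9, giving address_verified, enrolled_program.
Round 3 fires rule 8, rule 12, giving adult_resident, eligible_subsidy.
Round 4 fires rule 6, giving citizen.
citizen first appears in round 4.

4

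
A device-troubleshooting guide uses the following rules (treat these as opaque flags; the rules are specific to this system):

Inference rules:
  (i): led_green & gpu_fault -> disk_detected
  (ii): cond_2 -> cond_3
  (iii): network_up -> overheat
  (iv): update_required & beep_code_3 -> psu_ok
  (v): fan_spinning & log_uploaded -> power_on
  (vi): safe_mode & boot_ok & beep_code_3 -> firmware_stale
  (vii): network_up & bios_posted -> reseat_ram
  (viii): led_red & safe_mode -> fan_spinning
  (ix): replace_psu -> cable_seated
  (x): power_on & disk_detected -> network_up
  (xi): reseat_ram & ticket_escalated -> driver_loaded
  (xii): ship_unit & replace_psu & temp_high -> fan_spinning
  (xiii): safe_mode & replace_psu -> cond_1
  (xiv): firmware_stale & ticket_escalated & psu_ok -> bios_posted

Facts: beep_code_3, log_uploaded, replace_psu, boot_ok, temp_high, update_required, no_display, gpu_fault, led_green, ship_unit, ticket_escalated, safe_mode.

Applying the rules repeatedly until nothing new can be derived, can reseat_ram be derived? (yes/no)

Round 1: (i) [led_green & gpu_fault -> disk_detected]; (iv) [update_required & beep_code_3 -> psu_ok]; (vi) [safe_mode & boot_ok & beep_code_3 -> firmware_stale]; (ix) [replace_psu -> cable_seated]; (xii) [ship_unit & replace_psu & temp_high -> fan_spinning]; (xiii) [safe_mode & replace_psu -> cond_1]. Adds disk_detected, psu_ok, firmware_stale, cable_seated, fan_spinning, cond_1.
Round 2: (v) [fan_spinning & log_uploaded -> power_on]; (xiv) [firmware_stale & ticket_escalated & psu_ok -> bios_posted]. Adds power_on, bios_posted.
Round 3: (x) [power_on & disk_detected -> network_up]. Adds network_up.
Round 4: (iii) [network_up -> overheat]; (vii) [network_up & bios_posted -> reseat_ram]. Adds overheat, reseat_ram.
Round 5: (xi) [reseat_ram & ticket_escalated -> driver_loaded]. Adds driver_loaded.
reseat_ram appears in round 4, so it is derivable.

yes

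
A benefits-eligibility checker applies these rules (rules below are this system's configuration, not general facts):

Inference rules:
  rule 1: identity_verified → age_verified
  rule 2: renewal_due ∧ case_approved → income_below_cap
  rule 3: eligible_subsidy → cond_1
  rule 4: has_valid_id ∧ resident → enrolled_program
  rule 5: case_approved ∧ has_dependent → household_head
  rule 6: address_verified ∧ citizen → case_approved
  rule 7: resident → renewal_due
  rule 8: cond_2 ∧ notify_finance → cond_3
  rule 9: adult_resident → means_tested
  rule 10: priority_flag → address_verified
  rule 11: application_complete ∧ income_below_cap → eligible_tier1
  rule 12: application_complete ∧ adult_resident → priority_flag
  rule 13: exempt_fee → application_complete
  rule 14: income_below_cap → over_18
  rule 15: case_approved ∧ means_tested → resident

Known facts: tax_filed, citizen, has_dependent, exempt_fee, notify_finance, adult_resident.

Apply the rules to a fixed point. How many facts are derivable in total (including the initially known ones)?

17

[1] rule 9 [adult_resident → means_tested]; rule 13 [exempt_fee → application_complete]. ⇒ new: means_tested, application_complete.
[2] rule 12 [application_complete ∧ adult_resident → priority_flag]. ⇒ new: priority_flag.
[3] rule 10 [priority_flag → address_verified]. ⇒ new: address_verified.
[4] rule 6 [address_verified ∧ citizen → case_approved]. ⇒ new: case_approved.
[5] rule 5 [case_approved ∧ has_dependent → household_head]; rule 15 [case_approved ∧ means_tested → resident]. ⇒ new: household_head, resident.
[6] rule 7 [resident → renewal_due]. ⇒ new: renewal_due.
[7] rule 2 [renewal_due ∧ case_approved → income_below_cap]. ⇒ new: income_below_cap.
[8] rule 11 [application_complete ∧ income_below_cap → eligible_tier1]; rule 14 [income_below_cap → over_18]. ⇒ new: eligible_tier1, over_18.
Closure: {address_verified, adult_resident, application_complete, case_approved, citizen, eligible_tier1, exempt_fee, has_dependent, household_head, income_below_cap, means_tested, notify_finance, over_18, priority_flag, renewal_due, resident, tax_filed} — 17 facts.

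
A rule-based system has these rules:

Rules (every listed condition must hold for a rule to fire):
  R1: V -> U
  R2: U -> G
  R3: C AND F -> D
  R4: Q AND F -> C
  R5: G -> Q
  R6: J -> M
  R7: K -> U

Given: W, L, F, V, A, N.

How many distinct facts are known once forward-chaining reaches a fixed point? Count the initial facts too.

Round 1 — R1, derive U.
Round 2 — R2, derive G.
Round 3 — R5, derive Q.
Round 4 — R4, derive C.
Round 5 — R3, derive D.
Closure: {A, C, D, F, G, L, N, Q, U, V, W} — 11 facts.

11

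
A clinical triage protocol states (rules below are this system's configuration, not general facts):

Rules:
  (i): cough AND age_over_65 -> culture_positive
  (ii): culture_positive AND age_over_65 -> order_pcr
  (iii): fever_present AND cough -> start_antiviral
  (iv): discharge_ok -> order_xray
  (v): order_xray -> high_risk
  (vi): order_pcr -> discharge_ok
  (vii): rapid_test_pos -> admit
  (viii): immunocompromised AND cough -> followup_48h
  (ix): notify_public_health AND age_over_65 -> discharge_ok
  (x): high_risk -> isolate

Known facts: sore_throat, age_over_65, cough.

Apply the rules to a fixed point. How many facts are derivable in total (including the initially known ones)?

Round 1 fires (i), giving culture_positive.
Round 2 fires (ii), giving order_pcr.
Round 3 fires (vi), giving discharge_ok.
Round 4 fires (iv), giving order_xray.
Round 5 fires (v), giving high_risk.
Round 6 fires (x), giving isolate.
Closure: {age_over_65, cough, culture_positive, discharge_ok, high_risk, isolate, order_pcr, order_xray, sore_throat} — 9 facts.

9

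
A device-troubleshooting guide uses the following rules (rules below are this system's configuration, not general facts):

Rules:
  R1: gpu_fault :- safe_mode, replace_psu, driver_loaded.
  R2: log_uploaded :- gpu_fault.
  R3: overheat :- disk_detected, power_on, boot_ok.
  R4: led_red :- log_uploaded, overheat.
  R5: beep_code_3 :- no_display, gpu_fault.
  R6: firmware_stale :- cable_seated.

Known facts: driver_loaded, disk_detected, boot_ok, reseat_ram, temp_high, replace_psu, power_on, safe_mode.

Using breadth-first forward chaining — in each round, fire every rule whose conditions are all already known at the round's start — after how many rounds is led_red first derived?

Round 1: R1 [gpu_fault :- safe_mode, replace_psu, driver_loaded.]; R3 [overheat :- disk_detected, power_on, boot_ok.]. New: gpu_fault, overheat.
Round 2: R2 [log_uploaded :- gpu_fault.]. New: log_uploaded.
Round 3: R4 [led_red :- log_uploaded, overheat.]. New: led_red.
led_red first appears in round 3.

3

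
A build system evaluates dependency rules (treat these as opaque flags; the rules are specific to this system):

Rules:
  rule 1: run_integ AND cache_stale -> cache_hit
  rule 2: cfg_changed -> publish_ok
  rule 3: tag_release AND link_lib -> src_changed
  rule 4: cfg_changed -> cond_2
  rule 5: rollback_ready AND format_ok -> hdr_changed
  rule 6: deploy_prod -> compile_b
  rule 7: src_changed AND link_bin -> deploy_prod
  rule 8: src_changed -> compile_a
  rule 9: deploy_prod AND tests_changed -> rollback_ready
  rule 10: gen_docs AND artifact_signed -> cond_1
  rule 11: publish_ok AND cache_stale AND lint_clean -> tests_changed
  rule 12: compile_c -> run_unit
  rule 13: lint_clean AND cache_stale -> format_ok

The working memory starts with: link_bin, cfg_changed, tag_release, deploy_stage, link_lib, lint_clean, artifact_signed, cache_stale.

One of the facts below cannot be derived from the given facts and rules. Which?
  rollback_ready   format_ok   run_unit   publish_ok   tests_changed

run_unit

[1] rule 2 [cfg_changed -> publish_ok]; rule 3 [tag_release AND link_lib -> src_changed]; rule 4 [cfg_changed -> cond_2]; rule 13 [lint_clean AND cache_stale -> format_ok]. ⇒ new: publish_ok, src_changed, cond_2, format_ok.
[2] rule 7 [src_changed AND link_bin -> deploy_prod]; rule 8 [src_changed -> compile_a]; rule 11 [publish_ok AND cache_stale AND lint_clean -> tests_changed]. ⇒ new: deploy_prod, compile_a, tests_changed.
[3] rule 6 [deploy_prod -> compile_b]; rule 9 [deploy_prod AND tests_changed -> rollback_ready]. ⇒ new: compile_b, rollback_ready.
[4] rule 5 [rollback_ready AND format_ok -> hdr_changed]. ⇒ new: hdr_changed.
Derived: format_ok (round 1), tests_changed (round 2), rollback_ready (round 3), publish_ok (round 1). run_unit never appears in any round.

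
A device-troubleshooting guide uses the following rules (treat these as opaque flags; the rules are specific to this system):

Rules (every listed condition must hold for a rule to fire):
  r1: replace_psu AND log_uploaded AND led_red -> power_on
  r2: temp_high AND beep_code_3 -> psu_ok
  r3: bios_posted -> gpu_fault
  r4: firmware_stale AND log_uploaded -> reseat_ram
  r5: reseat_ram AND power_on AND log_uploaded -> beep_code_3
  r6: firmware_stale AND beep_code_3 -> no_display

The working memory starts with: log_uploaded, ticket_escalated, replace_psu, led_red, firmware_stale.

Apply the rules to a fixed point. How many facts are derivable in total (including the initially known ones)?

9

Round 1 — r1, r4, derive power_on, reseat_ram.
Round 2 — r5, derive beep_code_3.
Round 3 — r6, derive no_display.
Closure: {beep_code_3, firmware_stale, led_red, log_uploaded, no_display, power_on, replace_psu, reseat_ram, ticket_escalated} — 9 facts.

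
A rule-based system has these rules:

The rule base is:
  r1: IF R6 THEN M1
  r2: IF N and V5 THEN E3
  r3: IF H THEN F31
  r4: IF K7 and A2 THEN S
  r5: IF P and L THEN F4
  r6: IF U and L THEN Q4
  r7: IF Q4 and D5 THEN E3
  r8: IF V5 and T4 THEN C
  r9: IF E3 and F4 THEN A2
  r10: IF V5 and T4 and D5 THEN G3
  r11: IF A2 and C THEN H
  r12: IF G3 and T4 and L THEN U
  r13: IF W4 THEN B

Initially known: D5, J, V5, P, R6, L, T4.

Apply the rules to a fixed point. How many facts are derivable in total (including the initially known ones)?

Round 1: r1 [IF R6 THEN M1]; r5 [IF P and L THEN F4]; r8 [IF V5 and T4 THEN C]; r10 [IF V5 and T4 and D5 THEN G3]. New: M1, F4, C, G3.
Round 2: r12 [IF G3 and T4 and L THEN U]. New: U.
Round 3: r6 [IF U and L THEN Q4]. New: Q4.
Round 4: r7 [IF Q4 and D5 THEN E3]. New: E3.
Round 5: r9 [IF E3 and F4 THEN A2]. New: A2.
Round 6: r11 [IF A2 and C THEN H]. New: H.
Round 7: r3 [IF H THEN F31]. New: F31.
Closure: {A2, C, D5, E3, F31, F4, G3, H, J, L, M1, P, Q4, R6, T4, U, V5} — 17 facts.

17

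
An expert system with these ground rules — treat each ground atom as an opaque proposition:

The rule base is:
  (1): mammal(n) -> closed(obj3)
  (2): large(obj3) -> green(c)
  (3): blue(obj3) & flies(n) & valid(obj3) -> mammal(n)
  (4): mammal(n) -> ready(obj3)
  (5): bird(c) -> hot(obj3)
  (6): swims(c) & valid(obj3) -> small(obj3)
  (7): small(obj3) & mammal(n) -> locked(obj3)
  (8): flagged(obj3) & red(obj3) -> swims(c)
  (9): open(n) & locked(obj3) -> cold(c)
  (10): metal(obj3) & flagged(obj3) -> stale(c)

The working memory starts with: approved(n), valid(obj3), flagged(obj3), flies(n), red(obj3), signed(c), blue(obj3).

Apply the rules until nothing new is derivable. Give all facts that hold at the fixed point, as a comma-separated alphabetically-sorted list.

[1] (3) [blue(obj3) & flies(n) & valid(obj3) -> mammal(n)]; (8) [flagged(obj3) & red(obj3) -> swims(c)]. ⇒ new: mammal(n), swims(c).
[2] (1) [mammal(n) -> closed(obj3)]; (4) [mammal(n) -> ready(obj3)]; (6) [swims(c) & valid(obj3) -> small(obj3)]. ⇒ new: closed(obj3), ready(obj3), small(obj3).
[3] (7) [small(obj3) & mammal(n) -> locked(obj3)]. ⇒ new: locked(obj3).

approved(n), blue(obj3), closed(obj3), flagged(obj3), flies(n), locked(obj3), mammal(n), ready(obj3), red(obj3), signed(c), small(obj3), swims(c), valid(obj3)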